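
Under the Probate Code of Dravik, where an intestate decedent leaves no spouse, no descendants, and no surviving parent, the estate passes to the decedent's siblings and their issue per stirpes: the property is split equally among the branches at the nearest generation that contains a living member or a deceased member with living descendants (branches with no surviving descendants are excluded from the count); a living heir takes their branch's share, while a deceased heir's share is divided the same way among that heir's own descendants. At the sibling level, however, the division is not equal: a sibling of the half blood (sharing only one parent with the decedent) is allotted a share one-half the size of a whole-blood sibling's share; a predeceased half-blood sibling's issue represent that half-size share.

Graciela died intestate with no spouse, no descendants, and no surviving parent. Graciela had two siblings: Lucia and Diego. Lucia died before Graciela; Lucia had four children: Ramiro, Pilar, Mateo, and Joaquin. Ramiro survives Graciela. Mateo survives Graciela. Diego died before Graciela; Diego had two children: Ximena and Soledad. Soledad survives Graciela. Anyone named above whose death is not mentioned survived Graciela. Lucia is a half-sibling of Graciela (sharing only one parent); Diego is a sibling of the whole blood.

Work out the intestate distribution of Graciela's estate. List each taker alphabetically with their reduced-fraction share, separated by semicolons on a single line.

Joaquin 1/12; Mateo 1/12; Pilar 1/12; Ramiro 1/12; Soledad 1/3; Ximena 1/3

No spouse, descendants, or parent survives, so the estate passes to Graciela's siblings per stirpes.
Half-blood siblings count for one-half the weight of whole-blood siblings at the initial division.
Dividing 1 in proportion to weights (total weight 3/2): Lucia (weight 1/2) → 1/3; Diego (weight 1) → 2/3.
Lucia predeceased; the 1/3 allotted to Lucia's branch passes to Lucia's issue by representation.
The 1/3 is divided into 4 equal shares of 1/12 among Ramiro, Pilar, Mateo, Joaquin.
Ramiro is living and takes 1/12.
Pilar is living and takes 1/12.
Mateo is living and takes 1/12.
Joaquin is living and takes 1/12.
Diego predeceased; the 2/3 allotted to Diego's branch passes to Diego's issue by representation.
The 2/3 is divided into 2 equal shares of 1/3 among Ximena, Soledad.
Ximena is living and takes 1/3.
Soledad is living and takes 1/3.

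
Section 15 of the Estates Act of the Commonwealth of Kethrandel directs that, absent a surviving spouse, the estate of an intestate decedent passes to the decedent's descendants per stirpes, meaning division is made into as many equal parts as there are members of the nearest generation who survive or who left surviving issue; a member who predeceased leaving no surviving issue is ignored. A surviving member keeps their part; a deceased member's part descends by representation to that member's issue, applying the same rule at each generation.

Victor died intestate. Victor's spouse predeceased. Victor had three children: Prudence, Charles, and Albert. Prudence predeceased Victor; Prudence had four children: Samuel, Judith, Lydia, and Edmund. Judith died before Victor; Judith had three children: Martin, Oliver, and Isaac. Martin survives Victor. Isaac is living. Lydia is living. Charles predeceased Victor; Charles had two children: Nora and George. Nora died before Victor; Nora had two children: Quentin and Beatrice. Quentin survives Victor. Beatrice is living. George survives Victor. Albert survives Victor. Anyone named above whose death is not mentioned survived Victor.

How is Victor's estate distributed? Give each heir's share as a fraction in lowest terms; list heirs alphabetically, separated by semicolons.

Albert 1/3; Beatrice 1/12; Edmund 1/12; George 1/6; Isaac 1/36; Lydia 1/12; Martin 1/36; Oliver 1/36; Quentin 1/12; Samuel 1/12

There is no surviving spouse, so the entire estate passes to Victor's descendants per stirpes.
The estate is divided into 3 equal shares of 1/3 among Prudence, Charles, Albert.
Prudence predeceased; the 1/3 allotted to Prudence's branch passes to Prudence's issue by representation.
The 1/3 is divided into 4 equal shares of 1/12 among Samuel, Judith, Lydia, Edmund.
Samuel is living and takes 1/12.
Judith predeceased; the 1/12 allotted to Judith's branch passes to Judith's issue by representation.
The 1/12 is divided into 3 equal shares of 1/36 among Martin, Oliver, Isaac.
Martin is living and takes 1/36.
Oliver is living and takes 1/36.
Isaac is living and takes 1/36.
Lydia is living and takes 1/12.
Edmund is living and takes 1/12.
Charles predeceased; the 1/3 allotted to Charles's branch passes to Charles's issue by representation.
The 1/3 is divided into 2 equal shares of 1/6 among Nora, George.
Nora predeceased; the 1/6 allotted to Nora's branch passes to Nora's issue by representation.
The 1/6 is divided into 2 equal shares of 1/12 among Quentin, Beatrice.
Quentin is living and takes 1/12.
Beatrice is living and takes 1/12.
George is living and takes 1/6.
Albert is living and takes 1/3.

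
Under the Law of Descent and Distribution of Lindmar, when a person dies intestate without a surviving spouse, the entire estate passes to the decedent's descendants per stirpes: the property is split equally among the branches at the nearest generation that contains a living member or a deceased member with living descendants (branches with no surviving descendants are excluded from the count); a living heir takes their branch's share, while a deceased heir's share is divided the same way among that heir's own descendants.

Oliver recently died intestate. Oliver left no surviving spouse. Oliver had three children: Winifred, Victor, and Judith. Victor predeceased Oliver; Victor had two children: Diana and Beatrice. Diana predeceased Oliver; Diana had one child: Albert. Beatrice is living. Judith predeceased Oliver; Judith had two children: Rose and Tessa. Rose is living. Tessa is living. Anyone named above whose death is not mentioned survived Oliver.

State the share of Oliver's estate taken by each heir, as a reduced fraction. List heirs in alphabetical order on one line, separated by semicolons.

Albert 1/6; Beatrice 1/6; Rose 1/6; Tessa 1/6; Winifred 1/3

There is no surviving spouse, so the entire estate passes to Oliver's descendants per stirpes.
The estate is divided into 3 equal shares of 1/3 among Winifred, Victor, Judith.
Winifred is living and takes 1/3.
Victor predeceased; the 1/3 allotted to Victor's branch passes to Victor's issue by representation.
The 1/3 is divided into 2 equal shares of 1/6 among Diana, Beatrice.
Diana predeceased; the 1/6 allotted to Diana's branch passes to Diana's issue by representation.
Albert is the sole taker at this level and receives the full 1/6.
Beatrice is living and takes 1/6.
Judith predeceased; the 1/3 allotted to Judith's branch passes to Judith's issue by representation.
The 1/3 is divided into 2 equal shares of 1/6 among Rose, Tessa.
Rose is living and takes 1/6.
Tessa is living and takes 1/6.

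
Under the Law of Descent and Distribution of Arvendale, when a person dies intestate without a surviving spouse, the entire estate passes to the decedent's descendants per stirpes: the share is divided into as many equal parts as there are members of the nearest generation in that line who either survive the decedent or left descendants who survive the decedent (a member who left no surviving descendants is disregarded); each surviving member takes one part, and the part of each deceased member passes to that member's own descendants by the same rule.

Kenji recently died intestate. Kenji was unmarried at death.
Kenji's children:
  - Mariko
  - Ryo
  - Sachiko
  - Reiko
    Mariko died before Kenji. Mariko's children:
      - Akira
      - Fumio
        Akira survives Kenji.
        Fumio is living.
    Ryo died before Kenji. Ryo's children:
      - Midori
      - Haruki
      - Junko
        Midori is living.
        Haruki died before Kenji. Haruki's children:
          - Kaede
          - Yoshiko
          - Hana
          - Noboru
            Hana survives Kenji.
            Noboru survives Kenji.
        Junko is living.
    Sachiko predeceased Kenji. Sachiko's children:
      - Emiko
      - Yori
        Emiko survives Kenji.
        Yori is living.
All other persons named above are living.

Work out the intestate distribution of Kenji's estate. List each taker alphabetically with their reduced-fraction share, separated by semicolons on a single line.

There is no surviving spouse, so the entire estate passes to Kenji's descendants per stirpes.
The estate is divided into 4 equal shares of 1/4 among Mariko, Ryo, Sachiko, Reiko.
Mariko predeceased; the 1/4 allotted to Mariko's branch passes to Mariko's issue by representation.
The 1/4 is divided into 2 equal shares of 1/8 among Akira, Fumio.
Akira is living and takes 1/8.
Fumio is living and takes 1/8.
Ryo predeceased; the 1/4 allotted to Ryo's branch passes to Ryo's issue by representation.
The 1/4 is divided into 3 equal shares of 1/12 among Midori, Haruki, Junko.
Midori is living and takes 1/12.
Haruki predeceased; the 1/12 allotted to Haruki's branch passes to Haruki's issue by representation.
The 1/12 is divided into 4 equal shares of 1/48 among Kaede, Yoshiko, Hana, Noboru.
Kaede is living and takes 1/48.
Yoshiko is living and takes 1/48.
Hana is living and takes 1/48.
Noboru is living and takes 1/48.
Junko is living and takes 1/12.
Sachiko predeceased; the 1/4 allotted to Sachiko's branch passes to Sachiko's issue by representation.
The 1/4 is divided into 2 equal shares of 1/8 among Emiko, Yori.
Emiko is living and takes 1/8.
Yori is living and takes 1/8.
Reiko is living and takes 1/4.

Akira 1/8; Emiko 1/8; Fumio 1/8; Hana 1/48; Junko 1/12; Kaede 1/48; Midori 1/12; Noboru 1/48; Reiko 1/4; Yori 1/8; Yoshiko 1/48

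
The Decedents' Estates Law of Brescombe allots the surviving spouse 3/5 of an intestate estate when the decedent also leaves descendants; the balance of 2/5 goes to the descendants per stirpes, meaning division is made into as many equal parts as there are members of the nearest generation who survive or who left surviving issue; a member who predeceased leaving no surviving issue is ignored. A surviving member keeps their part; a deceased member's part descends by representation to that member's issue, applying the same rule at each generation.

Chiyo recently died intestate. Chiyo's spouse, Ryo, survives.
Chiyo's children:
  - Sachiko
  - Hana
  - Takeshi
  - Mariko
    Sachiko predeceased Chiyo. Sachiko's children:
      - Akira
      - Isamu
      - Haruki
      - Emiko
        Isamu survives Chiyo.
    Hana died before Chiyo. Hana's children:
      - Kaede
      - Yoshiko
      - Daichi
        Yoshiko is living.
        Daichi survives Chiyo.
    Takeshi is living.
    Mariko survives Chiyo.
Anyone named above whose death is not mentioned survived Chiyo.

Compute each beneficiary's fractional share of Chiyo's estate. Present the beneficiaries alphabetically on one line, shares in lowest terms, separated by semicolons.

Ryo, as surviving spouse, takes 3/5.
The remaining 2/5 passes to Chiyo's descendants per stirpes.
The 2/5 is divided into 4 equal shares of 1/10 among Sachiko, Hana, Takeshi, Mariko.
Sachiko predeceased; the 1/10 allotted to Sachiko's branch passes to Sachiko's issue by representation.
The 1/10 is divided into 4 equal shares of 1/40 among Akira, Isamu, Haruki, Emiko.
Akira is living and takes 1/40.
Isamu is living and takes 1/40.
Haruki is living and takes 1/40.
Emiko is living and takes 1/40.
Hana predeceased; the 1/10 allotted to Hana's branch passes to Hana's issue by representation.
The 1/10 is divided into 3 equal shares of 1/30 among Kaede, Yoshiko, Daichi.
Kaede is living and takes 1/30.
Yoshiko is living and takes 1/30.
Daichi is living and takes 1/30.
Takeshi is living and takes 1/10.
Mariko is living and takes 1/10.

Akira 1/40; Daichi 1/30; Emiko 1/40; Haruki 1/40; Isamu 1/40; Kaede 1/30; Mariko 1/10; Ryo 3/5; Takeshi 1/10; Yoshiko 1/30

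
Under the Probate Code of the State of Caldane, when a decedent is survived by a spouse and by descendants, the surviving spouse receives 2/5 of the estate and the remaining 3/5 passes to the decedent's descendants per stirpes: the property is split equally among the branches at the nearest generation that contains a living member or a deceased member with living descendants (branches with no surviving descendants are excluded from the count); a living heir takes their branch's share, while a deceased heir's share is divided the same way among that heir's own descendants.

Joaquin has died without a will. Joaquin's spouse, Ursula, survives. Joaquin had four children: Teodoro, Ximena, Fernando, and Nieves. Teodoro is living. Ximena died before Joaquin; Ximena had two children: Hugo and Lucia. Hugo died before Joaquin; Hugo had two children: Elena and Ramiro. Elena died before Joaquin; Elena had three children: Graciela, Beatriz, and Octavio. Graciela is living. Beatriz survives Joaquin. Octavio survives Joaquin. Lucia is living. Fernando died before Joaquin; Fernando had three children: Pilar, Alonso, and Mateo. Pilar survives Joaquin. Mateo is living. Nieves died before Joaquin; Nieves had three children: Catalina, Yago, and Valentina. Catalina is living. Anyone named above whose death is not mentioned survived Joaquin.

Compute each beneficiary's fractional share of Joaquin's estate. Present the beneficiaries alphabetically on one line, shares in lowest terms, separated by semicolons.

Ursula, as surviving spouse, takes 2/5.
The remaining 3/5 passes to Joaquin's descendants per stirpes.
The 3/5 is divided into 4 equal shares of 3/20 among Teodoro, Ximena, Fernando, Nieves.
Teodoro is living and takes 3/20.
Ximena predeceased; the 3/20 allotted to Ximena's branch passes to Ximena's issue by representation.
The 3/20 is divided into 2 equal shares of 3/40 among Hugo, Lucia.
Hugo predeceased; the 3/40 allotted to Hugo's branch passes to Hugo's issue by representation.
The 3/40 is divided into 2 equal shares of 3/80 among Elena, Ramiro.
Elena predeceased; the 3/80 allotted to Elena's branch passes to Elena's issue by representation.
The 3/80 is divided into 3 equal shares of 1/80 among Graciela, Beatriz, Octavio.
Graciela is living and takes 1/80.
Beatriz is living and takes 1/80.
Octavio is living and takes 1/80.
Ramiro is living and takes 3/80.
Lucia is living and takes 3/40.
Fernando predeceased; the 3/20 allotted to Fernando's branch passes to Fernando's issue by representation.
The 3/20 is divided into 3 equal shares of 1/20 among Pilar, Alonso, Mateo.
Pilar is living and takes 1/20.
Alonso is living and takes 1/20.
Mateo is living and takes 1/20.
Nieves predeceased; the 3/20 allotted to Nieves's branch passes to Nieves's issue by representation.
The 3/20 is divided into 3 equal shares of 1/20 among Catalina, Yago, Valentina.
Catalina is living and takes 1/20.
Yago is living and takes 1/20.
Valentina is living and takes 1/20.

Alonso 1/20; Beatriz 1/80; Catalina 1/20; Graciela 1/80; Lucia 3/40; Mateo 1/20; Octavio 1/80; Pilar 1/20; Ramiro 3/80; Teodoro 3/20; Ursula 2/5; Valentina 1/20; Yago 1/20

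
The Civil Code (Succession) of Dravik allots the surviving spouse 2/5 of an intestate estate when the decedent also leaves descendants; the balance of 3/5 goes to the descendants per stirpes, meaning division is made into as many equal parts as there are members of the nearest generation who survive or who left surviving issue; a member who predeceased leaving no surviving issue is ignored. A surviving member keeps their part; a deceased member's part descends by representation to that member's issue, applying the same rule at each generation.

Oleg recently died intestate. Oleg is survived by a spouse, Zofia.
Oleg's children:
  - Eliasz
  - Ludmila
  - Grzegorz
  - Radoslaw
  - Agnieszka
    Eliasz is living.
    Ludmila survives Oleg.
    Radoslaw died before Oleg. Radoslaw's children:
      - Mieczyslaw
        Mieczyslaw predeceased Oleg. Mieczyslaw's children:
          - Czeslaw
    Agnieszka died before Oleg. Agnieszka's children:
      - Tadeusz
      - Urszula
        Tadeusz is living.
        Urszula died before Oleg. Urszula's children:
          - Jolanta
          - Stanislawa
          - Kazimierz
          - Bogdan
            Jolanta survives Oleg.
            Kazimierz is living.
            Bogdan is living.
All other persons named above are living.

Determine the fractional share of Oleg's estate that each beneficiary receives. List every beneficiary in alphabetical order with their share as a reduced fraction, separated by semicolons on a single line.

Zofia, as surviving spouse, takes 2/5.
The remaining 3/5 passes to Oleg's descendants per stirpes.
The 3/5 is divided into 5 equal shares of 3/25 among Eliasz, Ludmila, Grzegorz, Radoslaw, Agnieszka.
Eliasz is living and takes 3/25.
Ludmila is living and takes 3/25.
Grzegorz is living and takes 3/25.
Radoslaw predeceased; the 3/25 allotted to Radoslaw's branch passes to Radoslaw's issue by representation.
Mieczyslaw's line is the sole branch at this level, so the full 3/25 passes to Mieczyslaw's issue by representation.
Czeslaw is the sole taker at this level and receives the full 3/25.
Agnieszka predeceased; the 3/25 allotted to Agnieszka's branch passes to Agnieszka's issue by representation.
The 3/25 is divided into 2 equal shares of 3/50 among Tadeusz, Urszula.
Tadeusz is living and takes 3/50.
Urszula predeceased; the 3/50 allotted to Urszula's branch passes to Urszula's issue by representation.
The 3/50 is divided into 4 equal shares of 3/200 among Jolanta, Stanislawa, Kazimierz, Bogdan.
Jolanta is living and takes 3/200.
Stanislawa is living and takes 3/200.
Kazimierz is living and takes 3/200.
Bogdan is living and takes 3/200.

Bogdan 3/200; Czeslaw 3/25; Eliasz 3/25; Grzegorz 3/25; Jolanta 3/200; Kazimierz 3/200; Ludmila 3/25; Stanislawa 3/200; Tadeusz 3/50; Zofia 2/5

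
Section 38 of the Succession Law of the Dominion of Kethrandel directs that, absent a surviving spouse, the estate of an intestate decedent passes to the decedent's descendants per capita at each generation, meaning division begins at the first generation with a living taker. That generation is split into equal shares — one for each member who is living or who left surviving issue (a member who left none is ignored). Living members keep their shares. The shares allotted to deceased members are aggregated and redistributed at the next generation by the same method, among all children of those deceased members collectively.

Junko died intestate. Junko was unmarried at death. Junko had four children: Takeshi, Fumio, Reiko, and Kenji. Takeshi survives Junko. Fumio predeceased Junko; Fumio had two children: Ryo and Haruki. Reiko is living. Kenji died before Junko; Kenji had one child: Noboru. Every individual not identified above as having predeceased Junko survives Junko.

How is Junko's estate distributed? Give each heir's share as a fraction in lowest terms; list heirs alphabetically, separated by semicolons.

Haruki 1/6; Noboru 1/6; Reiko 1/4; Ryo 1/6; Takeshi 1/4

There is no surviving spouse, so the entire estate passes to Junko's descendants per capita at each generation.
At generation 1 (Takeshi, Fumio, Reiko, Kenji) there are 4 shares of (1)/4 = 1/4 each.
Living: Takeshi and Reiko — each takes 1/4.
Deceased: Fumio and Kenji. Their combined 1/2 is pooled and carried to generation 2.
At generation 2 (Ryo, Haruki, Noboru) there are 3 shares of (1/2)/3 = 1/6 each.
Living: Ryo, Haruki, and Noboru — each takes 1/6.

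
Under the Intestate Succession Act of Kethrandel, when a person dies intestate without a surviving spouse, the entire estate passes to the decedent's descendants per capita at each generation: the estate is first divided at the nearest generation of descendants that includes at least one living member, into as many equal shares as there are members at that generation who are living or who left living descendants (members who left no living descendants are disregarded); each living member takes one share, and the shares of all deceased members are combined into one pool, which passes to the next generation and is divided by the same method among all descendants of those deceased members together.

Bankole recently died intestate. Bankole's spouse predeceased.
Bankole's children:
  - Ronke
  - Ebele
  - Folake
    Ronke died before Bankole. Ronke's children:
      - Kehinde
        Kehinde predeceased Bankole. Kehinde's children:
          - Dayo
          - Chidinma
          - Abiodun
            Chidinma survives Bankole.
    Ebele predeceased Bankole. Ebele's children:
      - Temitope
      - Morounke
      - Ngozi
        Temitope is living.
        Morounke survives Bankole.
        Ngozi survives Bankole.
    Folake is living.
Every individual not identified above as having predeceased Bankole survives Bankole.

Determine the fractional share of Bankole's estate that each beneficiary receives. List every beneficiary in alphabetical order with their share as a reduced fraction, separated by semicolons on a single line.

There is no surviving spouse, so the entire estate passes to Bankole's descendants per capita at each generation.
At generation 1 (Ronke, Ebele, Folake) there are 3 shares of (1)/3 = 1/3 each.
Living: Folake — each takes 1/3.
Deceased: Ronke and Ebele. Their combined 2/3 is pooled and carried to generation 2.
At generation 2 (Kehinde, Temitope, Morounke, Ngozi) there are 4 shares of (2/3)/4 = 1/6 each.
Living: Temitope, Morounke, and Ngozi — each takes 1/6.
Deceased: Kehinde. That 1/6 share is carried to generation 3.
At generation 3 (Dayo, Chidinma, Abiodun) there are 3 shares of (1/6)/3 = 1/18 each.
Living: Dayo, Chidinma, and Abiodun — each takes 1/18.

Abiodun 1/18; Chidinma 1/18; Dayo 1/18; Folake 1/3; Morounke 1/6; Ngozi 1/6; Temitope 1/6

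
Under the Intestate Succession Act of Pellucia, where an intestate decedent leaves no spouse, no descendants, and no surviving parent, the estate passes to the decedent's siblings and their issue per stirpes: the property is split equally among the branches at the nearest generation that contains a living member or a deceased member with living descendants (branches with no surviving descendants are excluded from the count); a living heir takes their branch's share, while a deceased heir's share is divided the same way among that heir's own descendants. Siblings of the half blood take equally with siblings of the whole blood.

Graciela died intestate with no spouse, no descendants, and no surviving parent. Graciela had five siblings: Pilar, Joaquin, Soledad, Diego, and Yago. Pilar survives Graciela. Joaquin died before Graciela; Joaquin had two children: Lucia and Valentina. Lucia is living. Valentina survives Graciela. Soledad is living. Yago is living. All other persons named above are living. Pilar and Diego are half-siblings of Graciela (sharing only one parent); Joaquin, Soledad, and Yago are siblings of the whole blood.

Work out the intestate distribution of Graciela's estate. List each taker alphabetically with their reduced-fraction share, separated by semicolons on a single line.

No spouse, descendants, or parent survives, so the estate passes to Graciela's siblings per stirpes.
Half-blood and whole-blood siblings take equally under the stated rule.
The estate is divided into 5 equal shares of 1/5 among Pilar, Joaquin, Soledad, Diego, Yago.
Pilar is living and takes 1/5.
Joaquin predeceased; the 1/5 allotted to Joaquin's branch passes to Joaquin's issue by representation.
The 1/5 is divided into 2 equal shares of 1/10 among Lucia, Valentina.
Lucia is living and takes 1/10.
Valentina is living and takes 1/10.
Soledad is living and takes 1/5.
Diego is living and takes 1/5.
Yago is living and takes 1/5.

Diego 1/5; Lucia 1/10; Pilar 1/5; Soledad 1/5; Valentina 1/10; Yago 1/5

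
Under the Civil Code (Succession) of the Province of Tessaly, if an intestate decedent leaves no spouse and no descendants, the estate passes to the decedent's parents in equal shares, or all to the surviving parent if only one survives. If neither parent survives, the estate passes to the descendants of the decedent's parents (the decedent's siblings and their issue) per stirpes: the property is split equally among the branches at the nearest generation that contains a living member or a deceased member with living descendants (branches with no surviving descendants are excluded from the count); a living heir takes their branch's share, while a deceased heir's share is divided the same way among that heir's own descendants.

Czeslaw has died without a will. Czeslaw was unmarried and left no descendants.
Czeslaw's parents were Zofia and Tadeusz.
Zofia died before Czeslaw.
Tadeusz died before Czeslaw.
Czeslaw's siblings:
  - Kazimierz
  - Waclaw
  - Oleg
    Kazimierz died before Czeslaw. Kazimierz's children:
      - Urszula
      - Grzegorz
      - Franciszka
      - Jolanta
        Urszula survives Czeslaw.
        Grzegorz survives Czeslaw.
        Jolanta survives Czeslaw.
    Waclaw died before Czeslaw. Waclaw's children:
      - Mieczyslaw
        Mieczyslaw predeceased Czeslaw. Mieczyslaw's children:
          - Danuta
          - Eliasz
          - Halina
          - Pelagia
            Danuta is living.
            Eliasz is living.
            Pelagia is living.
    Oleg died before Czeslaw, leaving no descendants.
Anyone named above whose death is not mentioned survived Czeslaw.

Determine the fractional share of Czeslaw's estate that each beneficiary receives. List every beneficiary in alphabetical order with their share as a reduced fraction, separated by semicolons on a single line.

Neither parent survives and there are no descendants, so the estate passes to Czeslaw's siblings and their issue per stirpes.
Oleg left no surviving issue, so that branch lapses and is disregarded.
The estate is divided into 2 equal shares of 1/2 among Kazimierz, Waclaw.
Kazimierz predeceased; the 1/2 allotted to Kazimierz's branch passes to Kazimierz's issue by representation.
The 1/2 is divided into 4 equal shares of 1/8 among Urszula, Grzegorz, Franciszka, Jolanta.
Urszula is living and takes 1/8.
Grzegorz is living and takes 1/8.
Franciszka is living and takes 1/8.
Jolanta is living and takes 1/8.
Waclaw predeceased; the 1/2 allotted to Waclaw's branch passes to Waclaw's issue by representation.
Mieczyslaw's line is the sole branch at this level, so the full 1/2 passes to Mieczyslaw's issue by representation.
The 1/2 is divided into 4 equal shares of 1/8 among Danuta, Eliasz, Halina, Pelagia.
Danuta is living and takes 1/8.
Eliasz is living and takes 1/8.
Halina is living and takes 1/8.
Pelagia is living and takes 1/8.

Danuta 1/8; Eliasz 1/8; Franciszka 1/8; Grzegorz 1/8; Halina 1/8; Jolanta 1/8; Pelagia 1/8; Urszula 1/8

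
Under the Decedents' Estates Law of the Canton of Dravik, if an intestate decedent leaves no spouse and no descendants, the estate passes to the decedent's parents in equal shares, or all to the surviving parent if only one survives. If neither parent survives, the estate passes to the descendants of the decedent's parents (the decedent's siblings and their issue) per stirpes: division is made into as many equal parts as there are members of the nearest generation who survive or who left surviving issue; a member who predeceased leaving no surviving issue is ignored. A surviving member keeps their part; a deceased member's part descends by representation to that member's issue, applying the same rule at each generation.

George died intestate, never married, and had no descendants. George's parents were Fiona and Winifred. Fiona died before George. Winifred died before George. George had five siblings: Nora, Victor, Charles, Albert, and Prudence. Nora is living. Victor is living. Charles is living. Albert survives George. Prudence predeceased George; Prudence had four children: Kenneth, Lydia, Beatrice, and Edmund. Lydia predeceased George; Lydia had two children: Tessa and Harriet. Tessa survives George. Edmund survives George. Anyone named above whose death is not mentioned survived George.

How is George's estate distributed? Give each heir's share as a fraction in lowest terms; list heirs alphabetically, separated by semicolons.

Albert 1/5; Beatrice 1/20; Charles 1/5; Edmund 1/20; Harriet 1/40; Kenneth 1/20; Nora 1/5; Tessa 1/40; Victor 1/5

Neither parent survives and there are no descendants, so the estate passes to George's siblings and their issue per stirpes.
The estate is divided into 5 equal shares of 1/5 among Nora, Victor, Charles, Albert, Prudence.
Nora is living and takes 1/5.
Victor is living and takes 1/5.
Charles is living and takes 1/5.
Albert is living and takes 1/5.
Prudence predeceased; the 1/5 allotted to Prudence's branch passes to Prudence's issue by representation.
The 1/5 is divided into 4 equal shares of 1/20 among Kenneth, Lydia, Beatrice, Edmund.
Kenneth is living and takes 1/20.
Lydia predeceased; the 1/20 allotted to Lydia's branch passes to Lydia's issue by representation.
The 1/20 is divided into 2 equal shares of 1/40 among Tessa, Harriet.
Tessa is living and takes 1/40.
Harriet is living and takes 1/40.
Beatrice is living and takes 1/20.
Edmund is living and takes 1/20.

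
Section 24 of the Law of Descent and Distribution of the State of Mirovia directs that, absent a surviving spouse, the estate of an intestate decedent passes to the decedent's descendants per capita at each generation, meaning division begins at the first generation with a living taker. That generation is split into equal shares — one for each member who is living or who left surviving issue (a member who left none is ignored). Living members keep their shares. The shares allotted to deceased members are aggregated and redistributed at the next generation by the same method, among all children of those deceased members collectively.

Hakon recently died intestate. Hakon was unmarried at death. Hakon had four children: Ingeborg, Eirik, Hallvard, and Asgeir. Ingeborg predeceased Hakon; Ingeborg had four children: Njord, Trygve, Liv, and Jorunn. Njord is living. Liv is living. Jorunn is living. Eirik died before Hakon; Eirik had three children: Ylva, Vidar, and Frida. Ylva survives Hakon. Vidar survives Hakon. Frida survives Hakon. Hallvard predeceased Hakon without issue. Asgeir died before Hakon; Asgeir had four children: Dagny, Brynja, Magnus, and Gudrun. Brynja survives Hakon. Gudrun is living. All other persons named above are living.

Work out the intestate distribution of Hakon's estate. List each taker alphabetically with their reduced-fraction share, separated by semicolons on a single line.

There is no surviving spouse, so the entire estate passes to Hakon's descendants per capita at each generation.
No one at generation 1 (Ingeborg, Eirik, Asgeir) is living; moving to the next generation.
At generation 2 (Njord, Trygve, Liv, Jorunn, Ylva, Vidar, Frida, Dagny, Brynja, Magnus, Gudrun) there are 11 shares of (1)/11 = 1/11 each.
Living: Njord, Trygve, Liv, Jorunn, Ylva, Vidar, Frida, Dagny, Brynja, Magnus, and Gudrun — each takes 1/11.

Brynja 1/11; Dagny 1/11; Frida 1/11; Gudrun 1/11; Jorunn 1/11; Liv 1/11; Magnus 1/11; Njord 1/11; Trygve 1/11; Vidar 1/11; Ylva 1/11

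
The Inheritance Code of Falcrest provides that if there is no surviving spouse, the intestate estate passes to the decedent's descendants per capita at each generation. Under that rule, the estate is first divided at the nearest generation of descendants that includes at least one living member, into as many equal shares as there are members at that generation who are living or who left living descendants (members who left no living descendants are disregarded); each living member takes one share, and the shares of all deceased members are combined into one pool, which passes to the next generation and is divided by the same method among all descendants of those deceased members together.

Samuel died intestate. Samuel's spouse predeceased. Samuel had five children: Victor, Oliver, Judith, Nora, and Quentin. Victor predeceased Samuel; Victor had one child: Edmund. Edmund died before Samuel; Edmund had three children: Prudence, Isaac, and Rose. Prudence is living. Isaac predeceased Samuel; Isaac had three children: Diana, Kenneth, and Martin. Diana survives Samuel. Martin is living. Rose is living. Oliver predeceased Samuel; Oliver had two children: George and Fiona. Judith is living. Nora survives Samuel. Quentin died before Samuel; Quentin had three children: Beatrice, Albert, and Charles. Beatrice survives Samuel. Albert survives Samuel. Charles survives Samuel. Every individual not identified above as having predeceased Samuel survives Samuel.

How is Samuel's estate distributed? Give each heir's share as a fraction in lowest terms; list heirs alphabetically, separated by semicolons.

There is no surviving spouse, so the entire estate passes to Samuel's descendants per capita at each generation.
At generation 1 (Victor, Oliver, Judith, Nora, Quentin) there are 5 shares of (1)/5 = 1/5 each.
Living: Judith and Nora — each takes 1/5.
Deceased: Victor, Oliver, and Quentin. Their combined 3/5 is pooled and carried to generation 2.
At generation 2 (Edmund, George, Fiona, Beatrice, Albert, Charles) there are 6 shares of (3/5)/6 = 1/10 each.
Living: George, Fiona, Beatrice, Albert, and Charles — each takes 1/10.
Deceased: Edmund. That 1/10 share is carried to generation 3.
At generation 3 (Prudence, Isaac, Rose) there are 3 shares of (1/10)/3 = 1/30 each.
Living: Prudence and Rose — each takes 1/30.
Deceased: Isaac. That 1/30 share is carried to generation 4.
At generation 4 (Diana, Kenneth, Martin) there are 3 shares of (1/30)/3 = 1/90 each.
Living: Diana, Kenneth, and Martin — each takes 1/90.

Albert 1/10; Beatrice 1/10; Charles 1/10; Diana 1/90; Fiona 1/10; George 1/10; Judith 1/5; Kenneth 1/90; Martin 1/90; Nora 1/5; Prudence 1/30; Rose 1/30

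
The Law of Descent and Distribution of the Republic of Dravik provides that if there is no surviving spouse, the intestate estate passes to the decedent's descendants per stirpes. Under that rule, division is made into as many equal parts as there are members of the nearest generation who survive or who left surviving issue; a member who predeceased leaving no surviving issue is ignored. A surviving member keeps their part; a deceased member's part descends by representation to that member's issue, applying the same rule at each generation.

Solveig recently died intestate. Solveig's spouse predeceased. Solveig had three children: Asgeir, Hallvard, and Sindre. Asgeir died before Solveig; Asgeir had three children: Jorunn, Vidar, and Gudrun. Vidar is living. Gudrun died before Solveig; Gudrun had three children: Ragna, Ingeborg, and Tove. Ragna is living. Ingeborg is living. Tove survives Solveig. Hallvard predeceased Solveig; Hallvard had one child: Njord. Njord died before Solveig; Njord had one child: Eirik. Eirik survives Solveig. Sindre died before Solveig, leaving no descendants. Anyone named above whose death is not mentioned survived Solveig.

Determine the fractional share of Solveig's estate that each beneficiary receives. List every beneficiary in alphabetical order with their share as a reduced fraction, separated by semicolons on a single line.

Eirik 1/2; Ingeborg 1/18; Jorunn 1/6; Ragna 1/18; Tove 1/18; Vidar 1/6

There is no surviving spouse, so the entire estate passes to Solveig's descendants per stirpes.
Sindre left no surviving issue, so that branch lapses and is disregarded.
The estate is divided into 2 equal shares of 1/2 among Asgeir, Hallvard.
Asgeir predeceased; the 1/2 allotted to Asgeir's branch passes to Asgeir's issue by representation.
The 1/2 is divided into 3 equal shares of 1/6 among Jorunn, Vidar, Gudrun.
Jorunn is living and takes 1/6.
Vidar is living and takes 1/6.
Gudrun predeceased; the 1/6 allotted to Gudrun's branch passes to Gudrun's issue by representation.
The 1/6 is divided into 3 equal shares of 1/18 among Ragna, Ingeborg, Tove.
Ragna is living and takes 1/18.
Ingeborg is living and takes 1/18.
Tove is living and takes 1/18.
Hallvard predeceased; the 1/2 allotted to Hallvard's branch passes to Hallvard's issue by representation.
Njord's line is the sole branch at this level, so the full 1/2 passes to Njord's issue by representation.
Eirik is the sole taker at this level and receives the full 1/2.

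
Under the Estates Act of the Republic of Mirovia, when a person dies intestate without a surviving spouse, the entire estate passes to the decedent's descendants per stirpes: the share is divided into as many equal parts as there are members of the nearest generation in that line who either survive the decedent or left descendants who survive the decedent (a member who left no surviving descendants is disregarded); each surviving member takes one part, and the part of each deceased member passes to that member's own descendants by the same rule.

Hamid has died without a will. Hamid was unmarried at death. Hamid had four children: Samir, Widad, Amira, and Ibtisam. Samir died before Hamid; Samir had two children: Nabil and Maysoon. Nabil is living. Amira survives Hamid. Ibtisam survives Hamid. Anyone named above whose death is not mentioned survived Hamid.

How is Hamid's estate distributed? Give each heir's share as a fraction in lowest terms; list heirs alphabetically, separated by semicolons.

There is no surviving spouse, so the entire estate passes to Hamid's descendants per stirpes.
The estate is divided into 4 equal shares of 1/4 among Samir, Widad, Amira, Ibtisam.
Samir predeceased; the 1/4 allotted to Samir's branch passes to Samir's issue by representation.
The 1/4 is divided into 2 equal shares of 1/8 among Nabil, Maysoon.
Nabil is living and takes 1/8.
Maysoon is living and takes 1/8.
Widad is living and takes 1/4.
Amira is living and takes 1/4.
Ibtisam is living and takes 1/4.

Amira 1/4; Ibtisam 1/4; Maysoon 1/8; Nabil 1/8; Widad 1/4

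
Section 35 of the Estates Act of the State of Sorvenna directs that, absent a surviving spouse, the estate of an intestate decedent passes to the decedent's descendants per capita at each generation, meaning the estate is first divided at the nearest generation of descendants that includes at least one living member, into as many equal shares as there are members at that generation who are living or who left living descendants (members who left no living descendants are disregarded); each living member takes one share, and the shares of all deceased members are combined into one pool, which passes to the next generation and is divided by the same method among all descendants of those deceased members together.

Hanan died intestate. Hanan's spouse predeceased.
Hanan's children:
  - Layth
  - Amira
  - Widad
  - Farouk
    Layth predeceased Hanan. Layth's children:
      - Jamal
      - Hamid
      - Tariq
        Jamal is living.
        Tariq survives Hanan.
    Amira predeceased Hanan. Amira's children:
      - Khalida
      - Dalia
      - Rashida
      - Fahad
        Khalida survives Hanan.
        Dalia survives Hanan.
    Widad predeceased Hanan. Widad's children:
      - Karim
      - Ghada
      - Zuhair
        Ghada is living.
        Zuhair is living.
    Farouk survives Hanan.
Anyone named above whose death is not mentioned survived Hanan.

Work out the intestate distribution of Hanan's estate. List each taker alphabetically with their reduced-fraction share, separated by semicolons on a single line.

Dalia 3/40; Fahad 3/40; Farouk 1/4; Ghada 3/40; Hamid 3/40; Jamal 3/40; Karim 3/40; Khalida 3/40; Rashida 3/40; Tariq 3/40; Zuhair 3/40

There is no surviving spouse, so the entire estate passes to Hanan's descendants per capita at each generation.
At generation 1 (Layth, Amira, Widad, Farouk) there are 4 shares of (1)/4 = 1/4 each.
Living: Farouk — each takes 1/4.
Deceased: Layth, Amira, and Widad. Their combined 3/4 is pooled and carried to generation 2.
At generation 2 (Jamal, Hamid, Tariq, Khalida, Dalia, Rashida, Fahad, Karim, Ghada, Zuhair) there are 10 shares of (3/4)/10 = 3/40 each.
Living: Jamal, Hamid, Tariq, Khalida, Dalia, Rashida, Fahad, Karim, Ghada, and Zuhair — each takes 3/40.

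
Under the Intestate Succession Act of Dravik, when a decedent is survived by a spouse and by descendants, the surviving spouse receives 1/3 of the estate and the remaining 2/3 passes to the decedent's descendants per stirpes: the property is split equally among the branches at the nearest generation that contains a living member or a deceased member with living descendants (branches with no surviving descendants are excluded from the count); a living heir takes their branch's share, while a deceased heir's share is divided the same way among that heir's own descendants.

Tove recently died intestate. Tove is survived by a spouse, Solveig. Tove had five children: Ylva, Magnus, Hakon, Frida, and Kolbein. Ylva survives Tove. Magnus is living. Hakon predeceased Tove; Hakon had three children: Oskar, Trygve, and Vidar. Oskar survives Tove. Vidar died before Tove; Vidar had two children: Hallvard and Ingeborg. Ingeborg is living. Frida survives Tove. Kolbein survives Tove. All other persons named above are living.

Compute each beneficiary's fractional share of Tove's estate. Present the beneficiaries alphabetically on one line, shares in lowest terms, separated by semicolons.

Frida 2/15; Hallvard 1/45; Ingeborg 1/45; Kolbein 2/15; Magnus 2/15; Oskar 2/45; Solveig 1/3; Trygve 2/45; Ylva 2/15

Solveig, as surviving spouse, takes 1/3.
The remaining 2/3 passes to Tove's descendants per stirpes.
The 2/3 is divided into 5 equal shares of 2/15 among Ylva, Magnus, Hakon, Frida, Kolbein.
Ylva is living and takes 2/15.
Magnus is living and takes 2/15.
Hakon predeceased; the 2/15 allotted to Hakon's branch passes to Hakon's issue by representation.
The 2/15 is divided into 3 equal shares of 2/45 among Oskar, Trygve, Vidar.
Oskar is living and takes 2/45.
Trygve is living and takes 2/45.
Vidar predeceased; the 2/45 allotted to Vidar's branch passes to Vidar's issue by representation.
The 2/45 is divided into 2 equal shares of 1/45 among Hallvard, Ingeborg.
Hallvard is living and takes 1/45.
Ingeborg is living and takes 1/45.
Frida is living and takes 2/15.
Kolbein is living and takes 2/15.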